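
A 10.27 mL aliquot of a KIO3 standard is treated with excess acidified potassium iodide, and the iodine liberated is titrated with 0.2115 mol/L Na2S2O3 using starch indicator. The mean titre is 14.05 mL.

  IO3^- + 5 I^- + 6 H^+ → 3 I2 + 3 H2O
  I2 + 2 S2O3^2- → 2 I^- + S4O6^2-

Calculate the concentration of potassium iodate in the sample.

n(S2O3^2-) = 0.01405 × 0.2115 = 2.972 × 10^-3 mol
n(I2) = n(S2O3^2-)/2 = 1.486 × 10^-3 mol
From the 1:3 ratio, n(IO3^-) in the aliquot = 1/3 × 1.486 × 10^-3 = 4.953 × 10^-4 mol
[IO3^-] = 4.953 × 10^-4 / 0.01027 = 0.04822 mol/L

0.04822 mol/L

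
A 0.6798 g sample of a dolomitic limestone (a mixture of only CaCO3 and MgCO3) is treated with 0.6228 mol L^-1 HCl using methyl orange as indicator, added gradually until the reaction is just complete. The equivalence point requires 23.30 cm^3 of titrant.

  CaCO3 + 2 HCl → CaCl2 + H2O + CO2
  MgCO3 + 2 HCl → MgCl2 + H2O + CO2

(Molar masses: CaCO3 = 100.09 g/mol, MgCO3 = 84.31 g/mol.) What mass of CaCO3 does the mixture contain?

0.4318 g

n(HCl) = 0.02330 × 0.6228 = 0.01451 mol
Let x = n(CaCO3), y = n(MgCO3).
Titrant: 2x + 2y = 0.01451;  mass: 100.09x + 84.31y = 0.6798
Solving, x = 4.314 × 10^-3 mol, y = 2.941 × 10^-3 mol
mass of CaCO3 = 4.314 × 10^-3 × 100.09 = 0.4318 g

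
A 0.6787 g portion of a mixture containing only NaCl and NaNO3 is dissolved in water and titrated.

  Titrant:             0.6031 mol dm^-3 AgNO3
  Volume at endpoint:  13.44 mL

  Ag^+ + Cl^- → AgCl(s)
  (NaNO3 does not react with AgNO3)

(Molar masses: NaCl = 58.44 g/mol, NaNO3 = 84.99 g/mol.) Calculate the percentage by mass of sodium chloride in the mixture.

n(AgNO3) = 0.01344 × 0.6031 = 8.106 × 10^-3 mol
Let x = n(NaCl), y = n(NaNO3).
Titrant: 1x = 8.106 × 10^-3;  mass: 58.44x + 84.99y = 0.6787
Solving, x = 8.106 × 10^-3 mol, y = 2.412 × 10^-3 mol
mass of NaCl = 8.106 × 10^-3 × 58.44 = 0.4737 g
% NaCl = 0.4737 / 0.6787 × 100 = 69.79 %

69.79 %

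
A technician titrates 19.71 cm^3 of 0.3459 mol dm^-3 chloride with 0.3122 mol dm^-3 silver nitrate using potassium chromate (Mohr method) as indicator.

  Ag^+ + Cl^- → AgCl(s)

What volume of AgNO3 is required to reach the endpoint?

21.84 mL

n(Cl-) = 0.01971 L × 0.3459 mol/L = 6.818 × 10^-3 mol
n(AgNO3) = 6.818 × 10^-3 mol (1:1 stoichiometry)
V(AgNO3) = 6.818 × 10^-3 mol / 0.3122 mol/L = 0.02184 L = 21.84 mL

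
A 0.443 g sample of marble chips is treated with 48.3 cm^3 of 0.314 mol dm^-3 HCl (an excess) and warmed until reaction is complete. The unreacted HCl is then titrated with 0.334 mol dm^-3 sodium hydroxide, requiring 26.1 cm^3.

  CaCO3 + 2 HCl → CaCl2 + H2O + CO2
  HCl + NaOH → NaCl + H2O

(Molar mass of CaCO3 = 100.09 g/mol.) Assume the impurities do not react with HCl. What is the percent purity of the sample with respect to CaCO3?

n(HCl) added = 0.0483 × 0.314 = 0.0152 mol
n(NaOH) used in back-titration = 0.0261 × 0.334 = 8.72 × 10^-3 mol
n(HCl) left over = 8.72 × 10^-3 mol (1:1 ratio)
n(HCl) consumed by analyte = 0.0152 − 8.72 × 10^-3 = 6.45 × 10^-3 mol
From the 1:2 ratio, n(CaCO3) = 1/2 × 6.45 × 10^-3 = 3.22 × 10^-3 mol
mass of CaCO3 = 3.22 × 10^-3 × 100.09 = 0.323 g
% CaCO3 = 0.323 / 0.443 × 100 = 72.9 %

72.9 %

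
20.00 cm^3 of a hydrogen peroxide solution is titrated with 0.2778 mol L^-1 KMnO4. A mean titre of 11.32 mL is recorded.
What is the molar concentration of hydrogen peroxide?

0.3931 mol/L

2 MnO4^- + 5 H2O2 + 6 H^+ → 2 Mn^2+ + 5 O2 + 8 H2O
n(KMnO4) = 0.01132 L × 0.2778 mol/L = 3.145 × 10^-3 mol
From the 5:2 mole ratio, n(H2O2) = 5/2 × 3.145 × 10^-3 = 7.862 × 10^-3 mol
[H2O2] = 7.862 × 10^-3 mol / 0.02000 L = 0.3931 mol/L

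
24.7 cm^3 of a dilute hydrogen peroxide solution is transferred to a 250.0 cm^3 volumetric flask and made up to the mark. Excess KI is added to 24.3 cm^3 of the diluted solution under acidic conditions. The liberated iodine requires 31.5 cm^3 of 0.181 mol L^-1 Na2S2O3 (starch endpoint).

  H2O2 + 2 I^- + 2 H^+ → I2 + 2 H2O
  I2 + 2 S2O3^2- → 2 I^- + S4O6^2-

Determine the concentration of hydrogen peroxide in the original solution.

n(S2O3^2-) = 0.0315 × 0.181 = 5.70 × 10^-3 mol
n(I2) = n(S2O3^2-)/2 = 2.85 × 10^-3 mol
n(H2O2) in the aliquot = 2.85 × 10^-3 mol (1:1 ratio)
[H2O2]_dilute = 2.85 × 10^-3 / 0.0243 = 0.117 mol/L
[H2O2]_original = 0.117 × 250.0/24.7 = 1.19 mol/L

1.19 mol/L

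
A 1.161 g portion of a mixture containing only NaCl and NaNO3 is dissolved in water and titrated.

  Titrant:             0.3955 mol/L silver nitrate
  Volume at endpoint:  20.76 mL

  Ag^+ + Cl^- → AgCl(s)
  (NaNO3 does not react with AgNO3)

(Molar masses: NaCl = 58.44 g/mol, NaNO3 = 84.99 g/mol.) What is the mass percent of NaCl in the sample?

n(AgNO3) = 0.02076 × 0.3955 = 8.211 × 10^-3 mol
Let x = n(NaCl), y = n(NaNO3).
Titrant: 1x = 8.211 × 10^-3;  mass: 58.44x + 84.99y = 1.161
Solving, x = 8.211 × 10^-3 mol, y = 8.015 × 10^-3 mol
mass of NaCl = 8.211 × 10^-3 × 58.44 = 0.4798 g
% NaCl = 0.4798 / 1.161 × 100 = 41.33 %

41.33 %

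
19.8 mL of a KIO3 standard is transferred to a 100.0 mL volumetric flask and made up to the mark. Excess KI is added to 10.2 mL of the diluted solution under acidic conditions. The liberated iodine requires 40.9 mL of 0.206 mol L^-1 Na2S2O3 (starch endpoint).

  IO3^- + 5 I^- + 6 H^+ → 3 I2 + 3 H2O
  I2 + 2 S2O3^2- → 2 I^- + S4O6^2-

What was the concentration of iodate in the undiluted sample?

n(S2O3^2-) = 0.0409 × 0.206 = 8.43 × 10^-3 mol
n(I2) = n(S2O3^2-)/2 = 4.21 × 10^-3 mol
From the 1:3 ratio, n(IO3^-) in the aliquot = 1/3 × 4.21 × 10^-3 = 1.40 × 10^-3 mol
[IO3^-]_dilute = 1.40 × 10^-3 / 0.0102 = 0.138 mol/L
[IO3^-]_original = 0.138 × 100.0/19.8 = 0.695 mol/L

0.695 mol/L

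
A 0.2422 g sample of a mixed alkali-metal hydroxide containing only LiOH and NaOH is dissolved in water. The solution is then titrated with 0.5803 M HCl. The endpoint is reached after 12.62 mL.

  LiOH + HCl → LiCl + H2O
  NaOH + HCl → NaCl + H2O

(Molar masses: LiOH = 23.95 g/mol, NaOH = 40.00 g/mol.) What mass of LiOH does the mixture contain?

0.07571 g

n(HCl) = 0.01262 × 0.5803 = 7.323 × 10^-3 mol
Let x = n(LiOH), y = n(NaOH).
Titrant: 1x + 1y = 7.323 × 10^-3;  mass: 23.95x + 40.00y = 0.2422
Solving, x = 3.161 × 10^-3 mol, y = 4.162 × 10^-3 mol
mass of LiOH = 3.161 × 10^-3 × 23.95 = 0.07571 g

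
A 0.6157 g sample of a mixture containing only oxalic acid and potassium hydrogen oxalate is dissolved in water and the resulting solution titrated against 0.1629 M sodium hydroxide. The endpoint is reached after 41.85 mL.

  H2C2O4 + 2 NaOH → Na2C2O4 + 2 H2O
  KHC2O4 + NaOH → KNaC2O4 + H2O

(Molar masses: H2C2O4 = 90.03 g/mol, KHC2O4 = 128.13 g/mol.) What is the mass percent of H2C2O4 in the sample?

22.68 %

n(NaOH) = 0.04185 × 0.1629 = 6.817 × 10^-3 mol
Let x = n(H2C2O4), y = n(KHC2O4).
Titrant: 2x + 1y = 6.817 × 10^-3;  mass: 90.03x + 128.13y = 0.6157
Solving, x = 1.551 × 10^-3 mol, y = 3.716 × 10^-3 mol
mass of H2C2O4 = 1.551 × 10^-3 × 90.03 = 0.1396 g
% H2C2O4 = 0.1396 / 0.6157 × 100 = 22.68 %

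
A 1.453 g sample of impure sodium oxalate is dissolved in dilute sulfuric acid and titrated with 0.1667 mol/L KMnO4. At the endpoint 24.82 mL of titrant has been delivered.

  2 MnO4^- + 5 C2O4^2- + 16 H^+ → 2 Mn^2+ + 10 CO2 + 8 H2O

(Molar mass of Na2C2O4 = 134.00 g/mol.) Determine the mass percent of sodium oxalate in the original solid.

n(KMnO4) = 0.02482 L × 0.1667 mol/L = 4.137 × 10^-3 mol
From the 5:2 ratio, n(Na2C2O4) = 5/2 × 4.137 × 10^-3 = 0.01034 mol
mass of Na2C2O4 = 0.01034 × 134.00 g/mol = 1.386 g
% Na2C2O4 = 1.386 / 1.453 × 100 = 95.39 %

95.39 %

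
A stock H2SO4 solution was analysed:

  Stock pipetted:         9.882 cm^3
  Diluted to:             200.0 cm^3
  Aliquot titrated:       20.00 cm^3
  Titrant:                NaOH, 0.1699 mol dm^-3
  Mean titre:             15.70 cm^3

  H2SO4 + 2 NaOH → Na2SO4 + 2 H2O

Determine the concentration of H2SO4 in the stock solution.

1.350 mol/L

n(NaOH) = 0.01570 × 0.1699 = 2.667 × 10^-3 mol
From the 1:2 ratio, n(H2SO4) in the aliquot = 1/2 × 2.667 × 10^-3 = 1.334 × 10^-3 mol
[H2SO4]_dilute = 1.334 × 10^-3 / 0.02000 = 0.06669 mol/L
Dilution factor = 200.0 / 9.882 = 20.24
[H2SO4]_stock = 0.06669 × 20.24 = 1.350 mol/L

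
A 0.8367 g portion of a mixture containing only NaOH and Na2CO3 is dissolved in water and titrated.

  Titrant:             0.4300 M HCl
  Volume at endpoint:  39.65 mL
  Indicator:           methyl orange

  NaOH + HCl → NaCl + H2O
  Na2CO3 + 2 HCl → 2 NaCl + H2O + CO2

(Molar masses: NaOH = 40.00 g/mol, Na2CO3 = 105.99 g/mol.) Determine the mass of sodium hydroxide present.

n(HCl) = 0.03965 × 0.4300 = 0.01705 mol
Let x = n(NaOH), y = n(Na2CO3).
Titrant: 1x + 2y = 0.01705;  mass: 40.00x + 105.99y = 0.8367
Solving, x = 5.143 × 10^-3 mol, y = 5.953 × 10^-3 mol
mass of NaOH = 5.143 × 10^-3 × 40.00 = 0.2057 g

0.2057 g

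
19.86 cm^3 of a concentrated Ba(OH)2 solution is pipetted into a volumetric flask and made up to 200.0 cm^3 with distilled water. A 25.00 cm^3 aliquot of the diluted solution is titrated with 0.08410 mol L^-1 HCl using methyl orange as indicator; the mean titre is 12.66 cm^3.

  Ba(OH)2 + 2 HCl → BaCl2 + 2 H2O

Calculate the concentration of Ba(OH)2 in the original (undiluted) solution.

n(HCl) = 0.01266 × 0.08410 = 1.065 × 10^-3 mol
From the 1:2 ratio, n(Ba(OH)2) in the aliquot = 1/2 × 1.065 × 10^-3 = 5.324 × 10^-4 mol
[Ba(OH)2]_dilute = 5.324 × 10^-4 / 0.02500 = 0.02129 mol/L
Dilution factor = 200.0 / 19.86 = 10.07
[Ba(OH)2]_stock = 0.02129 × 10.07 = 0.2144 mol/L

0.2144 mol/L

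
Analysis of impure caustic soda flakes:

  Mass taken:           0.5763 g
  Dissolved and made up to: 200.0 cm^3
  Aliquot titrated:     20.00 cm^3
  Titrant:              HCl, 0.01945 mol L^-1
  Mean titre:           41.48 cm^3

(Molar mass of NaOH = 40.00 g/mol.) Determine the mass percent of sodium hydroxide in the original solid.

56.00 %

NaOH + HCl → NaCl + H2O
n(HCl) per titration = 0.04148 × 0.01945 = 8.068 × 10^-4 mol
n(NaOH) in each aliquot = 8.068 × 10^-4 mol (1:1 ratio)
n(NaOH) in the whole flask = 8.068 × 10^-4 × 200.0/20.00 = 8.068 × 10^-3 mol
mass of NaOH = 8.068 × 10^-3 × 40.00 = 0.3227 g
% NaOH = 0.3227 / 0.5763 × 100 = 56.00 %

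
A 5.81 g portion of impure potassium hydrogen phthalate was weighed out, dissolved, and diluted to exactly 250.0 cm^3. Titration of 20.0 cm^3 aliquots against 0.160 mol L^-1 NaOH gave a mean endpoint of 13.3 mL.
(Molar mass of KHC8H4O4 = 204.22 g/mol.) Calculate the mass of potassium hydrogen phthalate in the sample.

KHC8H4O4 + NaOH → KNaC8H4O4 + H2O
n(NaOH) per titration = 0.0133 × 0.160 = 2.13 × 10^-3 mol
n(KHC8H4O4) in each aliquot = 2.13 × 10^-3 mol (1:1 ratio)
n(KHC8H4O4) in the whole flask = 2.13 × 10^-3 × 250.0/20.0 = 0.0266 mol
mass of KHC8H4O4 = 0.0266 × 204.22 = 5.43 g

5.43 g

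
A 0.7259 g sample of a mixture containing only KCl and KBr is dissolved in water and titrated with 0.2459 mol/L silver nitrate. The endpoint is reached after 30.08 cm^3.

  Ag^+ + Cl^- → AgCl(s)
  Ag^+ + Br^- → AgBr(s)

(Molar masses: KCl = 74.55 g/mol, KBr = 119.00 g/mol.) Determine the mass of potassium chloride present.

0.2588 g

n(AgNO3) = 0.03008 × 0.2459 = 7.397 × 10^-3 mol
Let x = n(KCl), y = n(KBr).
Titrant: 1x + 1y = 7.397 × 10^-3;  mass: 74.55x + 119.00y = 0.7259
Solving, x = 3.471 × 10^-3 mol, y = 3.925 × 10^-3 mol
mass of KCl = 3.471 × 10^-3 × 74.55 = 0.2588 g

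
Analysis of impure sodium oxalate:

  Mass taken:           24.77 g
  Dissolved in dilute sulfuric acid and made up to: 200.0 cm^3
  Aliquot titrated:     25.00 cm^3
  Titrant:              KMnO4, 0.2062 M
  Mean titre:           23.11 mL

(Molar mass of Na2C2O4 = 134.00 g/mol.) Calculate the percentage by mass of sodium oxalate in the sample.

2 MnO4^- + 5 C2O4^2- + 16 H^+ → 2 Mn^2+ + 10 CO2 + 8 H2O
n(KMnO4) per titration = 0.02311 × 0.2062 = 4.765 × 10^-3 mol
From the 5:2 ratio, n(Na2C2O4) in each aliquot = 5/2 × 4.765 × 10^-3 = 0.01191 mol
n(Na2C2O4) in the whole flask = 0.01191 × 200.0/25.00 = 0.09531 mol
mass of Na2C2O4 = 0.09531 × 134.00 = 12.77 g
% Na2C2O4 = 12.77 / 24.77 × 100 = 51.56 %

51.56 %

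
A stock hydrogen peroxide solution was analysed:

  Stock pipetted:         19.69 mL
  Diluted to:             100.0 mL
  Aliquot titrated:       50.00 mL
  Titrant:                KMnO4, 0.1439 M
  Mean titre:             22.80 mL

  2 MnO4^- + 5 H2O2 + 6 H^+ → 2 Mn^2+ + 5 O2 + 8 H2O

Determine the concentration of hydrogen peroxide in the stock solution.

n(KMnO4) = 0.02280 × 0.1439 = 3.281 × 10^-3 mol
From the 5:2 ratio, n(H2O2) in the aliquot = 5/2 × 3.281 × 10^-3 = 8.202 × 10^-3 mol
[H2O2]_dilute = 8.202 × 10^-3 / 0.05000 = 0.1640 mol/L
Dilution factor = 100.0 / 19.69 = 5.079
[H2O2]_stock = 0.1640 × 5.079 = 0.8331 mol/L

0.8331 M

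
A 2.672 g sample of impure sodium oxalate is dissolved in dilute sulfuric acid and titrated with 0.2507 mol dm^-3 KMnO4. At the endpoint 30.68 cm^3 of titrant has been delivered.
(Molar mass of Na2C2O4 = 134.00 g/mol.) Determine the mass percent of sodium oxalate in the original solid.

96.43 %

2 MnO4^- + 5 C2O4^2- + 16 H^+ → 2 Mn^2+ + 10 CO2 + 8 H2O
n(KMnO4) = 0.03068 L × 0.2507 mol/L = 7.691 × 10^-3 mol
From the 5:2 ratio, n(Na2C2O4) = 5/2 × 7.691 × 10^-3 = 0.01923 mol
mass of Na2C2O4 = 0.01923 × 134.00 g/mol = 2.577 g
% Na2C2O4 = 2.577 / 2.672 × 100 = 96.43 %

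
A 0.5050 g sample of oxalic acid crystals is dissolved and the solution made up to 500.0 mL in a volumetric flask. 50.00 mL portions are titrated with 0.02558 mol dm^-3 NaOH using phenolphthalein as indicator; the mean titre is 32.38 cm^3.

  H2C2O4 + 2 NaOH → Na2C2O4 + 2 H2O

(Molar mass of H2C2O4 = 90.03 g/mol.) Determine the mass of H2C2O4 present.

n(NaOH) per titration = 0.03238 × 0.02558 = 8.283 × 10^-4 mol
From the 1:2 ratio, n(H2C2O4) in each aliquot = 1/2 × 8.283 × 10^-4 = 4.141 × 10^-4 mol
n(H2C2O4) in the whole flask = 4.141 × 10^-4 × 500.0/50.00 = 4.141 × 10^-3 mol
mass of H2C2O4 = 4.141 × 10^-3 × 90.03 = 0.3729 g

0.3729 g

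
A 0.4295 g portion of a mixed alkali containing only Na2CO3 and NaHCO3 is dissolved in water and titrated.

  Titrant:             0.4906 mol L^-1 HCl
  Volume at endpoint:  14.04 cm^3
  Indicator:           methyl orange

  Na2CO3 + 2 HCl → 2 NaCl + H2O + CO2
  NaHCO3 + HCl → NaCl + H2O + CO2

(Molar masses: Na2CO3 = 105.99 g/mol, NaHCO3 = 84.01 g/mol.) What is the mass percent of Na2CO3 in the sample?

n(HCl) = 0.01404 × 0.4906 = 6.888 × 10^-3 mol
Let x = n(Na2CO3), y = n(NaHCO3).
Titrant: 2x + 1y = 6.888 × 10^-3;  mass: 105.99x + 84.01y = 0.4295
Solving, x = 2.405 × 10^-3 mol, y = 2.079 × 10^-3 mol
mass of Na2CO3 = 2.405 × 10^-3 × 105.99 = 0.2549 g
% Na2CO3 = 0.2549 / 0.4295 × 100 = 59.34 %

59.34 %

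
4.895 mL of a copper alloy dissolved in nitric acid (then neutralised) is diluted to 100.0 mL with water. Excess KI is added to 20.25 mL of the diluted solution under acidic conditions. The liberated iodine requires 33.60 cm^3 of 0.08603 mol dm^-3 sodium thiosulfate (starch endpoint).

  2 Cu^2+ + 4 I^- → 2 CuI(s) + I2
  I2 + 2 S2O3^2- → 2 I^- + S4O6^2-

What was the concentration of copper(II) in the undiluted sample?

n(S2O3^2-) = 0.03360 × 0.08603 = 2.891 × 10^-3 mol
n(I2) = n(S2O3^2-)/2 = 1.445 × 10^-3 mol
From the 2:1 ratio, n(Cu2+) in the aliquot = 2/1 × 1.445 × 10^-3 = 2.891 × 10^-3 mol
[Cu2+]_dilute = 2.891 × 10^-3 / 0.02025 = 0.1427 mol/L
[Cu2+]_original = 0.1427 × 100.0/4.895 = 2.916 mol/L

2.916 mol/L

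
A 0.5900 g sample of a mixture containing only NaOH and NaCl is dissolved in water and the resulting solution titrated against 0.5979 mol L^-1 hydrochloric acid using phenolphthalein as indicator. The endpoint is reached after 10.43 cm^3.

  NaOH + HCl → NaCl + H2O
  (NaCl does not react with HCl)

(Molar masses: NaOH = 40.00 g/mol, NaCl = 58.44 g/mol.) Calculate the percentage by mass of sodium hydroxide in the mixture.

42.28 %

n(HCl) = 0.01043 × 0.5979 = 6.236 × 10^-3 mol
Let x = n(NaOH), y = n(NaCl).
Titrant: 1x = 6.236 × 10^-3;  mass: 40.00x + 58.44y = 0.5900
Solving, x = 6.236 × 10^-3 mol, y = 5.827 × 10^-3 mol
mass of NaOH = 6.236 × 10^-3 × 40.00 = 0.2494 g
% NaOH = 0.2494 / 0.5900 × 100 = 42.28 %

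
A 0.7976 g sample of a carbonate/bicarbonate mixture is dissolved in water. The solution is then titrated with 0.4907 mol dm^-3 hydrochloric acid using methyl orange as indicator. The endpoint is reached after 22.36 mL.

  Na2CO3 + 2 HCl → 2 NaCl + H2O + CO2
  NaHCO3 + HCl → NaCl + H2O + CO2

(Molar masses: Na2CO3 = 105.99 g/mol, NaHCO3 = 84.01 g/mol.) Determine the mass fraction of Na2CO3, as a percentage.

26.60 %

n(HCl) = 0.02236 × 0.4907 = 0.01097 mol
Let x = n(Na2CO3), y = n(NaHCO3).
Titrant: 2x + 1y = 0.01097;  mass: 105.99x + 84.01y = 0.7976
Solving, x = 2.002 × 10^-3 mol, y = 6.969 × 10^-3 mol
mass of Na2CO3 = 2.002 × 10^-3 × 105.99 = 0.2122 g
% Na2CO3 = 0.2122 / 0.7976 × 100 = 26.60 %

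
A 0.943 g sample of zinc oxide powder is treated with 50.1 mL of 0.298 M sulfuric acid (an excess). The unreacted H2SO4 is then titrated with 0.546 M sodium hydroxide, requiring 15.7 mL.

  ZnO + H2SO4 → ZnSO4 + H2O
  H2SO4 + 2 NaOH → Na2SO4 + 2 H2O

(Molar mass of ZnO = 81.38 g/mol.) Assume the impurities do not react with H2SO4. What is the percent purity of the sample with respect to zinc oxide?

n(H2SO4) added = 0.0501 × 0.298 = 0.0149 mol
n(NaOH) used in back-titration = 0.0157 × 0.546 = 8.57 × 10^-3 mol
From the 1:2 ratio, n(H2SO4) left over = 1/2 × 8.57 × 10^-3 = 4.29 × 10^-3 mol
n(H2SO4) consumed by analyte = 0.0149 − 4.29 × 10^-3 = 0.0106 mol
n(ZnO) = 0.0106 mol (1:1 ratio)
mass of ZnO = 0.0106 × 81.38 = 0.866 g
% ZnO = 0.866 / 0.943 × 100 = 91.9 %

91.9 %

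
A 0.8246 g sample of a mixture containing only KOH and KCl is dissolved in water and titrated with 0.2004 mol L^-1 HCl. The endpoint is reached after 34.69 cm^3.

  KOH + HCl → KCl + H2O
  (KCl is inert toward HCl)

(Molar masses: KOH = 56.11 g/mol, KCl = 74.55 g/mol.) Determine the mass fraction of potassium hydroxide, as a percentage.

n(HCl) = 0.03469 × 0.2004 = 6.952 × 10^-3 mol
Let x = n(KOH), y = n(KCl).
Titrant: 1x = 6.952 × 10^-3;  mass: 56.11x + 74.55y = 0.8246
Solving, x = 6.952 × 10^-3 mol, y = 5.829 × 10^-3 mol
mass of KOH = 6.952 × 10^-3 × 56.11 = 0.3901 g
% KOH = 0.3901 / 0.8246 × 100 = 47.30 %

47.30 %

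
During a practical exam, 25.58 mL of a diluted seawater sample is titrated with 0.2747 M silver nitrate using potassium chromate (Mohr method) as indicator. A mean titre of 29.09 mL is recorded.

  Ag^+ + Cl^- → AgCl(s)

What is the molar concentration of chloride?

0.3124 M

n(AgNO3) = 0.02909 L × 0.2747 mol/L = 7.991 × 10^-3 mol
n(Cl-) = 7.991 × 10^-3 mol (1:1 mole ratio)
[Cl-] = 7.991 × 10^-3 mol / 0.02558 L = 0.3124 mol/L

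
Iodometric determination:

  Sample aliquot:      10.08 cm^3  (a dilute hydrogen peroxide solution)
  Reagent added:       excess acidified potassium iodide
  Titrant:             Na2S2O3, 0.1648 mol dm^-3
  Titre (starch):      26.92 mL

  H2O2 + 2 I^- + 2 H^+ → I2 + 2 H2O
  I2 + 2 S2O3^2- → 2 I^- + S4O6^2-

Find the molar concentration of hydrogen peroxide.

0.2201 mol/L

n(S2O3^2-) = 0.02692 × 0.1648 = 4.436 × 10^-3 mol
n(I2) = n(S2O3^2-)/2 = 2.218 × 10^-3 mol
n(H2O2) in the aliquot = 2.218 × 10^-3 mol (1:1 ratio)
[H2O2] = 2.218 × 10^-3 / 0.01008 = 0.2201 mol/L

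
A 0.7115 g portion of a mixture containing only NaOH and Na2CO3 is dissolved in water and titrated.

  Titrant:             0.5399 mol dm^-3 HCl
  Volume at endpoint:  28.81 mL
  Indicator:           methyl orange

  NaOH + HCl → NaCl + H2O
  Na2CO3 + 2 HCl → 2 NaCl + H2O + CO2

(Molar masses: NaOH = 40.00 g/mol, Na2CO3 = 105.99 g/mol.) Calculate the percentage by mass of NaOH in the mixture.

48.80 %

n(HCl) = 0.02881 × 0.5399 = 0.01555 mol
Let x = n(NaOH), y = n(Na2CO3).
Titrant: 1x + 2y = 0.01555;  mass: 40.00x + 105.99y = 0.7115
Solving, x = 8.681 × 10^-3 mol, y = 3.437 × 10^-3 mol
mass of NaOH = 8.681 × 10^-3 × 40.00 = 0.3472 g
% NaOH = 0.3472 / 0.7115 × 100 = 48.80 %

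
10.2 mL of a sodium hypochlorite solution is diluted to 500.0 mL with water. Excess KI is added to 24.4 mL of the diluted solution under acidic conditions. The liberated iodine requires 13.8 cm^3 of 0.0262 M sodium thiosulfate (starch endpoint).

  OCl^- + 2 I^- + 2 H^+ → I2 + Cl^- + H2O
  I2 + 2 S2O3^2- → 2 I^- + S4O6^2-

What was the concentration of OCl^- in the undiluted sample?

n(S2O3^2-) = 0.0138 × 0.0262 = 3.62 × 10^-4 mol
n(I2) = n(S2O3^2-)/2 = 1.81 × 10^-4 mol
n(OCl^-) in the aliquot = 1.81 × 10^-4 mol (1:1 ratio)
[OCl^-]_dilute = 1.81 × 10^-4 / 0.0244 = 0.00741 mol/L
[OCl^-]_original = 0.00741 × 500.0/10.2 = 0.363 mol/L

0.363 M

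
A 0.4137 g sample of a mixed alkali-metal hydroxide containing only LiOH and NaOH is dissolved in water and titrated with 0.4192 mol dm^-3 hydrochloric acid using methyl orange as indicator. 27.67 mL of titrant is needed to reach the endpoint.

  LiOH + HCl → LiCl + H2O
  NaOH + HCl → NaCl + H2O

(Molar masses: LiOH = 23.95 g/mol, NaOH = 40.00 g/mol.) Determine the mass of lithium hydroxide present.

n(HCl) = 0.02767 × 0.4192 = 0.01160 mol
Let x = n(LiOH), y = n(NaOH).
Titrant: 1x + 1y = 0.01160;  mass: 23.95x + 40.00y = 0.4137
Solving, x = 3.132 × 10^-3 mol, y = 8.467 × 10^-3 mol
mass of LiOH = 3.132 × 10^-3 × 23.95 = 0.07501 g

0.07501 g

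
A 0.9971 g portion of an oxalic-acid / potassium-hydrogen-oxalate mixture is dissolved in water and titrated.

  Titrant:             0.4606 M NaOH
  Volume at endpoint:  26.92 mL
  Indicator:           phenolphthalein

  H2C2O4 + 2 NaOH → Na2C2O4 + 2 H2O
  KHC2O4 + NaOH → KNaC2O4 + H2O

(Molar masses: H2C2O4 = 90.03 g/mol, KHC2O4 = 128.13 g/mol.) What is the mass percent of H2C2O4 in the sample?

32.14 %

n(NaOH) = 0.02692 × 0.4606 = 0.01240 mol
Let x = n(H2C2O4), y = n(KHC2O4).
Titrant: 2x + 1y = 0.01240;  mass: 90.03x + 128.13y = 0.9971
Solving, x = 3.559 × 10^-3 mol, y = 5.281 × 10^-3 mol
mass of H2C2O4 = 3.559 × 10^-3 × 90.03 = 0.3204 g
% H2C2O4 = 0.3204 / 0.9971 × 100 = 32.14 %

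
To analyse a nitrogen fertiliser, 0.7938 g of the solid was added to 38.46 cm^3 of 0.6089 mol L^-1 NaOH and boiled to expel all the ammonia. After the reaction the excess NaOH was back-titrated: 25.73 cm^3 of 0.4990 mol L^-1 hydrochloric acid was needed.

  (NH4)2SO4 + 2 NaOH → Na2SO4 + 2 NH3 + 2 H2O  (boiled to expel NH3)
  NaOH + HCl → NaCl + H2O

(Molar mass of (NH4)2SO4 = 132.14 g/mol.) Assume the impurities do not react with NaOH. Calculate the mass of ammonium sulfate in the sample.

0.6990 g

n(NaOH) added = 0.03846 × 0.6089 = 0.02342 mol
n(HCl) used in back-titration = 0.02573 × 0.4990 = 0.01284 mol
n(NaOH) left over = 0.01284 mol (1:1 ratio)
n(NaOH) consumed by analyte = 0.02342 − 0.01284 = 0.01058 mol
From the 1:2 ratio, n((NH4)2SO4) = 1/2 × 0.01058 = 5.290 × 10^-3 mol
mass of (NH4)2SO4 = 5.290 × 10^-3 × 132.14 = 0.6990 g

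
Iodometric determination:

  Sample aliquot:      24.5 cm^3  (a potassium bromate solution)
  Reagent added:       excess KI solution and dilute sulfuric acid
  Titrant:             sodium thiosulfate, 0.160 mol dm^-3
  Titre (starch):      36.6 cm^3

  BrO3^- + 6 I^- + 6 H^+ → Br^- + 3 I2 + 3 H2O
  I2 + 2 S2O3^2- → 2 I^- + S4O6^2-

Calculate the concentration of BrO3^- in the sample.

n(S2O3^2-) = 0.0366 × 0.160 = 5.86 × 10^-3 mol
n(I2) = n(S2O3^2-)/2 = 2.93 × 10^-3 mol
From the 1:3 ratio, n(BrO3^-) in the aliquot = 1/3 × 2.93 × 10^-3 = 9.76 × 10^-4 mol
[BrO3^-] = 9.76 × 10^-4 / 0.0245 = 0.0398 mol/L

0.0398 mol/L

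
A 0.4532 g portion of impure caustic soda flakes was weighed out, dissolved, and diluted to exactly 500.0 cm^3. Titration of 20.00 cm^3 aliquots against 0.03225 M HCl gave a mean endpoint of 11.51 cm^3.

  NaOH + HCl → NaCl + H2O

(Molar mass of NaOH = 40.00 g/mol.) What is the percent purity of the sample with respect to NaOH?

81.91 %

n(HCl) per titration = 0.01151 × 0.03225 = 3.712 × 10^-4 mol
n(NaOH) in each aliquot = 3.712 × 10^-4 mol (1:1 ratio)
n(NaOH) in the whole flask = 3.712 × 10^-4 × 500.0/20.00 = 9.280 × 10^-3 mol
mass of NaOH = 9.280 × 10^-3 × 40.00 = 0.3712 g
% NaOH = 0.3712 / 0.4532 × 100 = 81.91 %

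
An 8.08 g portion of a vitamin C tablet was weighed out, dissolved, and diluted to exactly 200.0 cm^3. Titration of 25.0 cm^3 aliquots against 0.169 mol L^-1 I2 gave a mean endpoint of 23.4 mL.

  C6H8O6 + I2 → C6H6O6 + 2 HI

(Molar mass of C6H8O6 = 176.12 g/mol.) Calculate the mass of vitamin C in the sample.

n(I2) per titration = 0.0234 × 0.169 = 3.95 × 10^-3 mol
n(C6H8O6) in each aliquot = 3.95 × 10^-3 mol (1:1 ratio)
n(C6H8O6) in the whole flask = 3.95 × 10^-3 × 200.0/25.0 = 0.0316 mol
mass of C6H8O6 = 0.0316 × 176.12 = 5.57 g

5.57 g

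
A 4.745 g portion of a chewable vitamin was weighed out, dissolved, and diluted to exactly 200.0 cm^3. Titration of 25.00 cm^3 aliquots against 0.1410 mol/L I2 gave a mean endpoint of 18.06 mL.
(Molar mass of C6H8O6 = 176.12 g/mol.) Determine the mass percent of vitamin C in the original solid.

C6H8O6 + I2 → C6H6O6 + 2 HI
n(I2) per titration = 0.01806 × 0.1410 = 2.546 × 10^-3 mol
n(C6H8O6) in each aliquot = 2.546 × 10^-3 mol (1:1 ratio)
n(C6H8O6) in the whole flask = 2.546 × 10^-3 × 200.0/25.00 = 0.02037 mol
mass of C6H8O6 = 0.02037 × 176.12 = 3.588 g
% C6H8O6 = 3.588 / 4.745 × 100 = 75.61 %

75.61 %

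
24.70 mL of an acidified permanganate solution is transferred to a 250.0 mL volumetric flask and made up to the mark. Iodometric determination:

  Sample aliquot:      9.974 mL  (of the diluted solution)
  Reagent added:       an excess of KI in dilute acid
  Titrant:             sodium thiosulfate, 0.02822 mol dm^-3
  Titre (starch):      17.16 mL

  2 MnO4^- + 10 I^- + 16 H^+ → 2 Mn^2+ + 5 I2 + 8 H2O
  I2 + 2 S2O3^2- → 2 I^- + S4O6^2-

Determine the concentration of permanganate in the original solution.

0.09828 mol/L

n(S2O3^2-) = 0.01716 × 0.02822 = 4.843 × 10^-4 mol
n(I2) = n(S2O3^2-)/2 = 2.421 × 10^-4 mol
From the 2:5 ratio, n(MnO4^-) in the aliquot = 2/5 × 2.421 × 10^-4 = 9.685 × 10^-5 mol
[MnO4^-]_dilute = 9.685 × 10^-5 / 0.009974 = 0.009710 mol/L
[MnO4^-]_original = 0.009710 × 250.0/24.70 = 0.09828 mol/L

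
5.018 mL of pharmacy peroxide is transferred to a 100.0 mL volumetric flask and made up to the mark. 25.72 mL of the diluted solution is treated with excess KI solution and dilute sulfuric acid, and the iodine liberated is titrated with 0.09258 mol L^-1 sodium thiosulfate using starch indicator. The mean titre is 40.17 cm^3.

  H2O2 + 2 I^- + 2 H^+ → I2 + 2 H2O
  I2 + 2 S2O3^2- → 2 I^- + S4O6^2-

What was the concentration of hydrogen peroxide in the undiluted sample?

n(S2O3^2-) = 0.04017 × 0.09258 = 3.719 × 10^-3 mol
n(I2) = n(S2O3^2-)/2 = 1.859 × 10^-3 mol
n(H2O2) in the aliquot = 1.859 × 10^-3 mol (1:1 ratio)
[H2O2]_dilute = 1.859 × 10^-3 / 0.02572 = 0.07230 mol/L
[H2O2]_original = 0.07230 × 100.0/5.018 = 1.441 mol/L

1.441 mol/L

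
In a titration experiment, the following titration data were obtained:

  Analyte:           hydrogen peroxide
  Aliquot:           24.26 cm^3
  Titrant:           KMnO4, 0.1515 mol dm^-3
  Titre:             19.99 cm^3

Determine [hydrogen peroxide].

2 MnO4^- + 5 H2O2 + 6 H^+ → 2 Mn^2+ + 5 O2 + 8 H2O
n(KMnO4) = 0.01999 L × 0.1515 mol/L = 3.028 × 10^-3 mol
From the 5:2 mole ratio, n(H2O2) = 5/2 × 3.028 × 10^-3 = 7.571 × 10^-3 mol
[H2O2] = 7.571 × 10^-3 mol / 0.02426 L = 0.3121 mol/L

0.3121 mol/L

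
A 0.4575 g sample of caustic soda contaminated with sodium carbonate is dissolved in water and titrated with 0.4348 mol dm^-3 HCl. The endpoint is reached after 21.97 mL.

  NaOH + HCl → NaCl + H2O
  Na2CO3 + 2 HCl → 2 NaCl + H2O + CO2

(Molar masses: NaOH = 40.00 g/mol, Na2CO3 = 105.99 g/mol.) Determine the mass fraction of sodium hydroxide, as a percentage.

32.79 %

n(HCl) = 0.02197 × 0.4348 = 9.553 × 10^-3 mol
Let x = n(NaOH), y = n(Na2CO3).
Titrant: 1x + 2y = 9.553 × 10^-3;  mass: 40.00x + 105.99y = 0.4575
Solving, x = 3.750 × 10^-3 mol, y = 2.901 × 10^-3 mol
mass of NaOH = 3.750 × 10^-3 × 40.00 = 0.1500 g
% NaOH = 0.1500 / 0.4575 × 100 = 32.79 %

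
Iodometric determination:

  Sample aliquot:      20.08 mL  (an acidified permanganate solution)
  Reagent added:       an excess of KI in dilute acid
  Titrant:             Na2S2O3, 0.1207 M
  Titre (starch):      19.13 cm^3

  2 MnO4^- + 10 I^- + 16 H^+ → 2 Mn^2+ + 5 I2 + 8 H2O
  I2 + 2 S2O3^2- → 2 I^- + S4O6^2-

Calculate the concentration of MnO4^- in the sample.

n(S2O3^2-) = 0.01913 × 0.1207 = 2.309 × 10^-3 mol
n(I2) = n(S2O3^2-)/2 = 1.154 × 10^-3 mol
From the 2:5 ratio, n(MnO4^-) in the aliquot = 2/5 × 1.154 × 10^-3 = 4.618 × 10^-4 mol
[MnO4^-] = 4.618 × 10^-4 / 0.02008 = 0.02300 mol/L

0.02300 M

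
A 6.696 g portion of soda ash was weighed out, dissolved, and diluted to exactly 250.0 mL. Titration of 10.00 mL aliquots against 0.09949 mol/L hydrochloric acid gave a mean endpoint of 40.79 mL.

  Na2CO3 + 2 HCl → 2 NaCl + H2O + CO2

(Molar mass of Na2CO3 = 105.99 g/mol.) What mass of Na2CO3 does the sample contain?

5.377 g

n(HCl) per titration = 0.04079 × 0.09949 = 4.058 × 10^-3 mol
From the 1:2 ratio, n(Na2CO3) in each aliquot = 1/2 × 4.058 × 10^-3 = 2.029 × 10^-3 mol
n(Na2CO3) in the whole flask = 2.029 × 10^-3 × 250.0/10.00 = 0.05073 mol
mass of Na2CO3 = 0.05073 × 105.99 = 5.377 g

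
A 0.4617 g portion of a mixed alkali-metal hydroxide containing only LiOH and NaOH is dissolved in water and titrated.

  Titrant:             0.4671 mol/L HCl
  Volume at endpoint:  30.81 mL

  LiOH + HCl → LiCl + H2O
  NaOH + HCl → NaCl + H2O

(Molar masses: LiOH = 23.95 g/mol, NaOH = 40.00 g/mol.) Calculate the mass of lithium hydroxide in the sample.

n(HCl) = 0.03081 × 0.4671 = 0.01439 mol
Let x = n(LiOH), y = n(NaOH).
Titrant: 1x + 1y = 0.01439;  mass: 23.95x + 40.00y = 0.4617
Solving, x = 7.100 × 10^-3 mol, y = 7.291 × 10^-3 mol
mass of LiOH = 7.100 × 10^-3 × 23.95 = 0.1700 g

0.1700 g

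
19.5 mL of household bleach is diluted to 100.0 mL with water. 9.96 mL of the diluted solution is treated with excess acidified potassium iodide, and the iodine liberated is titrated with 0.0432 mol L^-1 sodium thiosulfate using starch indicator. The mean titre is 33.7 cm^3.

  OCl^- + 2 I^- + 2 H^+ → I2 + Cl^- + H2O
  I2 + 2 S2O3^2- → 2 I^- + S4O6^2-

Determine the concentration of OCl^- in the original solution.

0.375 mol/L

n(S2O3^2-) = 0.0337 × 0.0432 = 1.46 × 10^-3 mol
n(I2) = n(S2O3^2-)/2 = 7.28 × 10^-4 mol
n(OCl^-) in the aliquot = 7.28 × 10^-4 mol (1:1 ratio)
[OCl^-]_dilute = 7.28 × 10^-4 / 0.00996 = 0.0731 mol/L
[OCl^-]_original = 0.0731 × 100.0/19.5 = 0.375 mol/L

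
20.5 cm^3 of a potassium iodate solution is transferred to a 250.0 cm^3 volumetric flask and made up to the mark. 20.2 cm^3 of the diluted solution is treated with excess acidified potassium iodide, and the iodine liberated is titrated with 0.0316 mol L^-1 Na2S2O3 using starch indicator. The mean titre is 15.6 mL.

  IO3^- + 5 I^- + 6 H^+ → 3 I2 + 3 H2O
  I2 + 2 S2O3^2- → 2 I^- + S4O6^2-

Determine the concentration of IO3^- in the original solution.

0.0496 mol/L

n(S2O3^2-) = 0.0156 × 0.0316 = 4.93 × 10^-4 mol
n(I2) = n(S2O3^2-)/2 = 2.46 × 10^-4 mol
From the 1:3 ratio, n(IO3^-) in the aliquot = 1/3 × 2.46 × 10^-4 = 8.22 × 10^-5 mol
[IO3^-]_dilute = 8.22 × 10^-5 / 0.0202 = 0.00407 mol/L
[IO3^-]_original = 0.00407 × 250.0/20.5 = 0.0496 mol/L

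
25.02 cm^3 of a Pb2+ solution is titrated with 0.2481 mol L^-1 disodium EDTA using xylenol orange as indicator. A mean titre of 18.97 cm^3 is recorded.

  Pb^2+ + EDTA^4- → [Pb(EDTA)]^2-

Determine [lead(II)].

0.1881 mol/L

n(EDTA) = 0.01897 L × 0.2481 mol/L = 4.706 × 10^-3 mol
n(Pb2+) = 4.706 × 10^-3 mol (1:1 mole ratio)
[Pb2+] = 4.706 × 10^-3 mol / 0.02502 L = 0.1881 mol/L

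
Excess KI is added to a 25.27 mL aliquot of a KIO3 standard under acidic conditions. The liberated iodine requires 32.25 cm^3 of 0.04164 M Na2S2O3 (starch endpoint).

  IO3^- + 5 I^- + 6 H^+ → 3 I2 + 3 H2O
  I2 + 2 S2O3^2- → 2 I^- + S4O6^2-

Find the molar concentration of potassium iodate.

n(S2O3^2-) = 0.03225 × 0.04164 = 1.343 × 10^-3 mol
n(I2) = n(S2O3^2-)/2 = 6.714 × 10^-4 mol
From the 1:3 ratio, n(IO3^-) in the aliquot = 1/3 × 6.714 × 10^-4 = 2.238 × 10^-4 mol
[IO3^-] = 2.238 × 10^-4 / 0.02527 = 0.008857 mol/L

0.008857 M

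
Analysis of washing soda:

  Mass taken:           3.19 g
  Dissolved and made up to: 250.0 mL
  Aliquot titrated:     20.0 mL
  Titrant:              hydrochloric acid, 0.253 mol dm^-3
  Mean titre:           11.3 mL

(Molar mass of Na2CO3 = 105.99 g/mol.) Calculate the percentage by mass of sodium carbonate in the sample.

Na2CO3 + 2 HCl → 2 NaCl + H2O + CO2
n(HCl) per titration = 0.0113 × 0.253 = 2.86 × 10^-3 mol
From the 1:2 ratio, n(Na2CO3) in each aliquot = 1/2 × 2.86 × 10^-3 = 1.43 × 10^-3 mol
n(Na2CO3) in the whole flask = 1.43 × 10^-3 × 250.0/20.0 = 0.0179 mol
mass of Na2CO3 = 0.0179 × 105.99 = 1.89 g
% Na2CO3 = 1.89 / 3.19 × 100 = 59.4 %

59.4 %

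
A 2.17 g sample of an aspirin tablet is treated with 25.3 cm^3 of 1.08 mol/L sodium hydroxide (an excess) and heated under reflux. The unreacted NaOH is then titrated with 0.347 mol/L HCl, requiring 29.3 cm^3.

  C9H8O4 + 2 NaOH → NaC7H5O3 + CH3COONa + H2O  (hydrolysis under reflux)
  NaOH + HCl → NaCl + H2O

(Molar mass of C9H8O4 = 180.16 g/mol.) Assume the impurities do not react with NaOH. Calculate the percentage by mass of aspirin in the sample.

71.2 %

n(NaOH) added = 0.0253 × 1.08 = 0.0273 mol
n(HCl) used in back-titration = 0.0293 × 0.347 = 0.0102 mol
n(NaOH) left over = 0.0102 mol (1:1 ratio)
n(NaOH) consumed by analyte = 0.0273 − 0.0102 = 0.0172 mol
From the 1:2 ratio, n(C9H8O4) = 1/2 × 0.0172 = 8.58 × 10^-3 mol
mass of C9H8O4 = 8.58 × 10^-3 × 180.16 = 1.55 g
% C9H8O4 = 1.55 / 2.17 × 100 = 71.2 %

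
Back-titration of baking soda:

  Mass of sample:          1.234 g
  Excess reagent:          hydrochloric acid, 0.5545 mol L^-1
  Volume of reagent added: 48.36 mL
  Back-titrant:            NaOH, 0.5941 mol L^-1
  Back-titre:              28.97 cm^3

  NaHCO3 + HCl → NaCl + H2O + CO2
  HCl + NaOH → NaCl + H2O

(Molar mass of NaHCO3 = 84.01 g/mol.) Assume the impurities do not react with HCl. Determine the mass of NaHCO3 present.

0.8069 g

n(HCl) added = 0.04836 × 0.5545 = 0.02682 mol
n(NaOH) used in back-titration = 0.02897 × 0.5941 = 0.01721 mol
n(HCl) left over = 0.01721 mol (1:1 ratio)
n(HCl) consumed by analyte = 0.02682 − 0.01721 = 9.605 × 10^-3 mol
n(NaHCO3) = 9.605 × 10^-3 mol (1:1 ratio)
mass of NaHCO3 = 9.605 × 10^-3 × 84.01 = 0.8069 g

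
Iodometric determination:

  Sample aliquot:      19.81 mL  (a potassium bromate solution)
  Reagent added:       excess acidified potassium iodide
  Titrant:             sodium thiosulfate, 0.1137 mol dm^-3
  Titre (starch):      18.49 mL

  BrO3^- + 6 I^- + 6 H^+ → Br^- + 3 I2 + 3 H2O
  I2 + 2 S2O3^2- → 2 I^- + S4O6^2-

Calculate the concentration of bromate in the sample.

n(S2O3^2-) = 0.01849 × 0.1137 = 2.102 × 10^-3 mol
n(I2) = n(S2O3^2-)/2 = 1.051 × 10^-3 mol
From the 1:3 ratio, n(BrO3^-) in the aliquot = 1/3 × 1.051 × 10^-3 = 3.504 × 10^-4 mol
[BrO3^-] = 3.504 × 10^-4 / 0.01981 = 0.01769 mol/L

0.01769 mol/L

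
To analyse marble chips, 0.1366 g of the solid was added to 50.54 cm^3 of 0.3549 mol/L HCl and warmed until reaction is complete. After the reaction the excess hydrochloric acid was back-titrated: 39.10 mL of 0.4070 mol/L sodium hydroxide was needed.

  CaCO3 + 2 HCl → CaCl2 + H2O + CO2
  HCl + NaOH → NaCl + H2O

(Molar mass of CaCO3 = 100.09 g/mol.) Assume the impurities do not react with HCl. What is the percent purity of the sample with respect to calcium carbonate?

n(HCl) added = 0.05054 × 0.3549 = 0.01794 mol
n(NaOH) used in back-titration = 0.03910 × 0.4070 = 0.01591 mol
n(HCl) left over = 0.01591 mol (1:1 ratio)
n(HCl) consumed by analyte = 0.01794 − 0.01591 = 2.023 × 10^-3 mol
From the 1:2 ratio, n(CaCO3) = 1/2 × 2.023 × 10^-3 = 1.011 × 10^-3 mol
mass of CaCO3 = 1.011 × 10^-3 × 100.09 = 0.1012 g
% CaCO3 = 0.1012 / 0.1366 × 100 = 74.11 %

74.11 %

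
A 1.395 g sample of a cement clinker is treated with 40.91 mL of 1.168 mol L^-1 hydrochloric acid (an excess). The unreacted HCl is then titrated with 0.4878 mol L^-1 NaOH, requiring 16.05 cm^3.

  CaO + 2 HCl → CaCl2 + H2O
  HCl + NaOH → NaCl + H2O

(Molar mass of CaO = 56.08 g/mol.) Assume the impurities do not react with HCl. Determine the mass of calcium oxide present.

1.120 g

n(HCl) added = 0.04091 × 1.168 = 0.04778 mol
n(NaOH) used in back-titration = 0.01605 × 0.4878 = 7.829 × 10^-3 mol
n(HCl) left over = 7.829 × 10^-3 mol (1:1 ratio)
n(HCl) consumed by analyte = 0.04778 − 7.829 × 10^-3 = 0.03995 mol
From the 1:2 ratio, n(CaO) = 1/2 × 0.03995 = 0.01998 mol
mass of CaO = 0.01998 × 56.08 = 1.120 g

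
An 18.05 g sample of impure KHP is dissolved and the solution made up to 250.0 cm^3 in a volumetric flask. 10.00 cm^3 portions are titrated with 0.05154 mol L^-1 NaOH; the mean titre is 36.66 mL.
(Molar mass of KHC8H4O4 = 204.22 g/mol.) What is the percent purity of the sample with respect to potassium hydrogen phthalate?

KHC8H4O4 + NaOH → KNaC8H4O4 + H2O
n(NaOH) per titration = 0.03666 × 0.05154 = 1.889 × 10^-3 mol
n(KHC8H4O4) in each aliquot = 1.889 × 10^-3 mol (1:1 ratio)
n(KHC8H4O4) in the whole flask = 1.889 × 10^-3 × 250.0/10.00 = 0.04724 mol
mass of KHC8H4O4 = 0.04724 × 204.22 = 9.647 g
% KHC8H4O4 = 9.647 / 18.05 × 100 = 53.44 %

53.44 %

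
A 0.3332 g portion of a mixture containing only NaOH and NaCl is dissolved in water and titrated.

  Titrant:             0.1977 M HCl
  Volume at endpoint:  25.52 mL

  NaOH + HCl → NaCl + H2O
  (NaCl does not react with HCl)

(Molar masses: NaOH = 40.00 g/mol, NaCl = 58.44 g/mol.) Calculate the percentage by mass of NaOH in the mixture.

n(HCl) = 0.02552 × 0.1977 = 5.045 × 10^-3 mol
Let x = n(NaOH), y = n(NaCl).
Titrant: 1x = 5.045 × 10^-3;  mass: 40.00x + 58.44y = 0.3332
Solving, x = 5.045 × 10^-3 mol, y = 2.248 × 10^-3 mol
mass of NaOH = 5.045 × 10^-3 × 40.00 = 0.2018 g
% NaOH = 0.2018 / 0.3332 × 100 = 60.57 %

60.57 %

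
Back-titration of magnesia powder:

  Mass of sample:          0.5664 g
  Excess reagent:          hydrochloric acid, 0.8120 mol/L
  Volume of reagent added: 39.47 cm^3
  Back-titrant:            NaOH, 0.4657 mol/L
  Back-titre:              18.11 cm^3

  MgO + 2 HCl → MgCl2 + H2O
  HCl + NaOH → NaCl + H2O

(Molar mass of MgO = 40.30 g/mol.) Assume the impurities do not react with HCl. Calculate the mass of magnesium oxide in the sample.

n(HCl) added = 0.03947 × 0.8120 = 0.03205 mol
n(NaOH) used in back-titration = 0.01811 × 0.4657 = 8.434 × 10^-3 mol
n(HCl) left over = 8.434 × 10^-3 mol (1:1 ratio)
n(HCl) consumed by analyte = 0.03205 − 8.434 × 10^-3 = 0.02362 mol
From the 1:2 ratio, n(MgO) = 1/2 × 0.02362 = 0.01181 mol
mass of MgO = 0.01181 × 40.30 = 0.4759 g

0.4759 g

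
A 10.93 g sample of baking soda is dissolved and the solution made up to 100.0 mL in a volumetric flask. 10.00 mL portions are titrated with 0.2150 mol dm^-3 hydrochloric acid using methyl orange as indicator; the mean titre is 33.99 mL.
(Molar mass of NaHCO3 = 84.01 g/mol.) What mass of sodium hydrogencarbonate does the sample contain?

6.139 g

NaHCO3 + HCl → NaCl + H2O + CO2
n(HCl) per titration = 0.03399 × 0.2150 = 7.308 × 10^-3 mol
n(NaHCO3) in each aliquot = 7.308 × 10^-3 mol (1:1 ratio)
n(NaHCO3) in the whole flask = 7.308 × 10^-3 × 100.0/10.00 = 0.07308 mol
mass of NaHCO3 = 0.07308 × 84.01 = 6.139 g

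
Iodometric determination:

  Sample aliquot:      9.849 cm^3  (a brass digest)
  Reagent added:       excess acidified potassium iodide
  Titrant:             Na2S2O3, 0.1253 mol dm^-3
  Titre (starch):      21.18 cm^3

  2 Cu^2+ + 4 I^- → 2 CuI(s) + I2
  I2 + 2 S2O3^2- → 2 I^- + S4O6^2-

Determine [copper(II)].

0.2695 mol/L

n(S2O3^2-) = 0.02118 × 0.1253 = 2.654 × 10^-3 mol
n(I2) = n(S2O3^2-)/2 = 1.327 × 10^-3 mol
From the 2:1 ratio, n(Cu2+) in the aliquot = 2/1 × 1.327 × 10^-3 = 2.654 × 10^-3 mol
[Cu2+] = 2.654 × 10^-3 / 0.009849 = 0.2695 mol/L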